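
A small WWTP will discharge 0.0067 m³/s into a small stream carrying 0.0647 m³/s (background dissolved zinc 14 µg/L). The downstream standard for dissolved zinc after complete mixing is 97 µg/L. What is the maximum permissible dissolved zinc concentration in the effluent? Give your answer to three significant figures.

899 µg/L

At the limit, (Qr·Cr + Qe·Cₑ)/(Qr + Qe) = 97:
Cₑ = (0.07140·97 − 0.06470·14.00) / 0.006700 = 898.5 µg/L.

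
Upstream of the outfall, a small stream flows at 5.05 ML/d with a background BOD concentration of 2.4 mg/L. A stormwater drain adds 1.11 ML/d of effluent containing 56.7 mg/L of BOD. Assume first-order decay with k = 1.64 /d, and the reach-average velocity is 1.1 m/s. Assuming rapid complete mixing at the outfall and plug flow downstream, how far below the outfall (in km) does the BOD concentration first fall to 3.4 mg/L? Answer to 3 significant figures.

Mixed concentration C = ΣQC/ΣQ = (5.050·2.400 + 1.110·56.70) / 6.160 = 75.06/6.160 = 12.18 mg/L.
Set 12.18·exp(−k·t) = 3.4 → t = ln(12.18/3.4)/k = 67240 s = 18.68 h.
Distance = v·t = 1.1·67240 = 73970 m = 73.97 km.

74.0 km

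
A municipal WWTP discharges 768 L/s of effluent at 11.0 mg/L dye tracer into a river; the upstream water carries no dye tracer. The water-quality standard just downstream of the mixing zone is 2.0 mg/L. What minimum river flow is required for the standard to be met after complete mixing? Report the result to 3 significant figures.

Set C_mix = 2.0: (Q·0 + 768.0·11.00) / (Q + 768.0) = 2.0
→ Q = 768.0·(11.00 − 2.0)/(2.0 − 0) = 3456 L/s.

3460 L/s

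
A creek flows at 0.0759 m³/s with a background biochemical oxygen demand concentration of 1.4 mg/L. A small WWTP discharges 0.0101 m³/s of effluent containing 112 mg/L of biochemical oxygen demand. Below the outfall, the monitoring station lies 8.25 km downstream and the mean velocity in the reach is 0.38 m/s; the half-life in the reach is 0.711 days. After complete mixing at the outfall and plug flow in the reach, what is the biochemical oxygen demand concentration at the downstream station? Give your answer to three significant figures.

11.3 mg/L

Mixed concentration C = ΣQC/ΣQ = (0.07590·1.400 + 0.01010·112.0) / 0.08600 = 1.237/0.08600 = 14.39 mg/L.
Travel time t = 8.25·1000 / 0.38 = 21710 s = 6.031 h.
Half-life 0.711 d → k = ln 2 / 0.711 = 0.9749 d⁻¹.
Decay over the reach: 14.39·exp(−kt) = 14.39·0.7827 = 11.26 mg/L.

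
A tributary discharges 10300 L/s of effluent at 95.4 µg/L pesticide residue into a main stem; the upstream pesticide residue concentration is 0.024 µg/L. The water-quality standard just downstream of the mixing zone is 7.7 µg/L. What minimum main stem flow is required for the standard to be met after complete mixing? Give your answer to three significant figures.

Set C_mix = 7.7: (Q·0.02400 + 10300·95.40) / (Q + 10300) = 7.7
→ Q = 10300·(95.40 − 7.7)/(7.7 − 0.02400) = 117700 L/s.

118000 L/s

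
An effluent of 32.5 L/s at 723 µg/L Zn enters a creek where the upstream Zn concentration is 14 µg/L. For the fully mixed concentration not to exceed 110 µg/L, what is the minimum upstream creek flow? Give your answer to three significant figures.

Set C_mix = 110: (Q·14.00 + 32.50·723.0) / (Q + 32.50) = 110
→ Q = 32.50·(723.0 − 110)/(110 − 14.00) = 207.5 L/s.

208 L/s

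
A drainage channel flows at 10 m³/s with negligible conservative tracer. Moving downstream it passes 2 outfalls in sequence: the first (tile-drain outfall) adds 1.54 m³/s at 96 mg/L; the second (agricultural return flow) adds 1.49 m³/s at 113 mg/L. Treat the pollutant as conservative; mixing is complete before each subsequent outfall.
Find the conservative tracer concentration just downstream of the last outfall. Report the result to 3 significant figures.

Outfall 1: combined Q = 11.54 m³/s; C = (10.00·0 + 1.540·96.00)/11.54 = 12.81 mg/L.
Outfall 2: combined Q = 13.03 m³/s; C = (11.54·12.81 + 1.490·113.0)/13.03 = 24.27 mg/L.

24.3 mg/L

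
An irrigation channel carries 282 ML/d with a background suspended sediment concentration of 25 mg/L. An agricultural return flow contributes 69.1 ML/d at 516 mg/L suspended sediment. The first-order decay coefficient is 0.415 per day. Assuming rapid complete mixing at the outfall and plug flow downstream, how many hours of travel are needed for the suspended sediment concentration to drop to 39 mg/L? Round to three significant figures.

65.8 h

Mass balance: C = (282.0·25.00 + 69.10·516.0) / 351.1 = 42710/351.1 = 121.6 mg/L.
121.6·exp(−k·t) = 39 → t = ln(121.6/39)/k = 236800 s = 65.78 h.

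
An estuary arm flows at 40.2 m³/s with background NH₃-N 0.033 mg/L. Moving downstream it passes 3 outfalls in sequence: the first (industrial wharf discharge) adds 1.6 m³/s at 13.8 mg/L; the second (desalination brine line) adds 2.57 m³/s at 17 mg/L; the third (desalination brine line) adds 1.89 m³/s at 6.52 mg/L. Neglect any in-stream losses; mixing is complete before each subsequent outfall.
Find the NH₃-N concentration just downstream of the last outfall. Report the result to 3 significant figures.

1.72 mg/L

Outfall 1: combined Q = 41.80 m³/s; C = (40.20·0.03300 + 1.600·13.80)/41.80 = 0.5600 mg/L.
Outfall 2: combined Q = 44.37 m³/s; C = (41.80·0.5600 + 2.570·17.00)/44.37 = 1.512 mg/L.
Outfall 3: combined Q = 46.26 m³/s; C = (44.37·1.512 + 1.890·6.520)/46.26 = 1.717 mg/L.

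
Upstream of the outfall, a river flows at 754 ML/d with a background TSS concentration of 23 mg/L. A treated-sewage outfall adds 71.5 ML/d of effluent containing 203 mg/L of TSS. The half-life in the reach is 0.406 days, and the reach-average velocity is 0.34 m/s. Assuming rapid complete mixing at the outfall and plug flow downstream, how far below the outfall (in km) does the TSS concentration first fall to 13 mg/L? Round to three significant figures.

18.7 km

Mass balance: C = (754.0·23.00 + 71.50·203.0) / 825.5 = 31860/825.5 = 38.59 mg/L.
Half-life 0.406 d → k = ln 2 / 0.406 = 1.707 d⁻¹.
Set 38.59·exp(−k·t) = 13 → t = ln(38.59/13)/k = 55060 s = 15.30 h.
Distance = v·t = 0.34·55060 = 18720 m = 18.72 km.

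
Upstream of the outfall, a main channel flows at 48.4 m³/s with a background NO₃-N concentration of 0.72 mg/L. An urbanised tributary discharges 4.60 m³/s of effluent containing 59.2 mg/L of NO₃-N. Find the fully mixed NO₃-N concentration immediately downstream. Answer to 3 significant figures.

Conservation of mass: C = (48.40·0.7200 + 4.600·59.20) / 53.00 = 307.2/53.00 = 5.796 mg/L.

5.80 mg/L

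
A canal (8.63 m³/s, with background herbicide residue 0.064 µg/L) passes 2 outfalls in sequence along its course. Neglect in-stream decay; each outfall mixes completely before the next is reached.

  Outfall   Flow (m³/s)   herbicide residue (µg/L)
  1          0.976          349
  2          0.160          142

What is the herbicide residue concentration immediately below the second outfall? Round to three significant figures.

37.3 µg/L

After outfall 1: Q = 8.630 + 0.9760 = 9.606 m³/s; C = (8.630·0.06400 + 0.9760·349.0)/9.606 = 35.52 µg/L.
After outfall 2: Q = 9.606 + 0.1600 = 9.766 m³/s; C = (9.606·35.52 + 0.1600·142.0)/9.766 = 37.26 µg/L.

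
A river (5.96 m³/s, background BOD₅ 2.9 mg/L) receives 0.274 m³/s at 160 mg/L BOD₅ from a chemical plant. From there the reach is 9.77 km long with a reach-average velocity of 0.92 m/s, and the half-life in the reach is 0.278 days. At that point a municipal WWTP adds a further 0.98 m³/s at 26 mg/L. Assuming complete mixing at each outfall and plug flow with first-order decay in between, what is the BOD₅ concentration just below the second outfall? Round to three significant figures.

9.77 mg/L

Mass balance: C = (5.960·2.900 + 0.2740·160.0) / 6.234 = 61.12/6.234 = 9.805 mg/L; combined flow 6.234 m³/s.
Travel time t = 9.77·1000 / 0.92 = 10620 s = 2.950 h.
Half-life 0.278 d → k = ln 2 / 0.278 = 2.493 d⁻¹.
After decay, C = 9.805 × e^(−kt) = 9.805 × 0.7360 = 7.217 mg/L.
Second outfall: C = (6.234·7.217 + 0.9800·26.00)/7.214 = 9.769 mg/L.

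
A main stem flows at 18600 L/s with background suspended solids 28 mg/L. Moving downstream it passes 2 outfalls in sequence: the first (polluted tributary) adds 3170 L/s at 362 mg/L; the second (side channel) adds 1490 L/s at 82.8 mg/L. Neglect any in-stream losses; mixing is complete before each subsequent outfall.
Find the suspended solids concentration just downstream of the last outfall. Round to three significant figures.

Below outfall 1: Q → 21770 L/s, C = (18600·28.00 + 3170·362.0)/21770 = 76.63 mg/L.
Below outfall 2: Q → 23260 L/s, C = (21770·76.63 + 1490·82.80)/23260 = 77.03 mg/L.

77.0 mg/L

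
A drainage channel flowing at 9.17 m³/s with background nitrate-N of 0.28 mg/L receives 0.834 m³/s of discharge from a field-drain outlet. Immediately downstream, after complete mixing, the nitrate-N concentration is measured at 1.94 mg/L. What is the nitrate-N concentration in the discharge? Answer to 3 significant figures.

Mass balance: 9.170·0.2800 + 0.8340·Cₑ = 10.00·1.940
→ Cₑ = (10.00·1.940 − 9.170·0.2800) / 0.8340 = 20.19 mg/L.

20.2 mg/L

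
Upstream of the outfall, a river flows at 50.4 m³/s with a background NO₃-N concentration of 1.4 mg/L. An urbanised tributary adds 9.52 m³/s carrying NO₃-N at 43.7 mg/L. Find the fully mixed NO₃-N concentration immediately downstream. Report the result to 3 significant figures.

8.12 mg/L

Mass balance: C = (50.40·1.400 + 9.520·43.70) / 59.92 = 486.6/59.92 = 8.121 mg/L.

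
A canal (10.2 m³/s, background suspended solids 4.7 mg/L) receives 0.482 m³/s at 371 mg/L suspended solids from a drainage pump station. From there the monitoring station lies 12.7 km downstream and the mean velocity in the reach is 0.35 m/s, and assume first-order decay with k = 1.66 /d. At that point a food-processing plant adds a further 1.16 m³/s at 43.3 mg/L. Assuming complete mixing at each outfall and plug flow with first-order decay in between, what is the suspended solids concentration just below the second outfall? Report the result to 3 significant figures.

Conservation of mass: C = (10.20·4.700 + 0.4820·371.0) / 10.68 = 226.8/10.68 = 21.23 mg/L; combined flow 10.68 m³/s.
Travel time t = 12.7·1000 / 0.35 = 36290 s = 10.08 h.
First-order decay: C = 21.23·exp(−k·t) = 21.23·0.4980 = 10.57 mg/L.
Second outfall: C = (10.68·10.57 + 1.160·43.30)/11.84 = 13.78 mg/L.

13.8 mg/L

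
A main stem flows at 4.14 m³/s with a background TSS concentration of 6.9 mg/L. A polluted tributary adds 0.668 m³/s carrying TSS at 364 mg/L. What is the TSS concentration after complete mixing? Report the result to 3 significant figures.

56.5 mg/L

Flow-weighted average: C = (4.140·6.900 + 0.6680·364.0) / 4.808 = 271.7/4.808 = 56.51 mg/L.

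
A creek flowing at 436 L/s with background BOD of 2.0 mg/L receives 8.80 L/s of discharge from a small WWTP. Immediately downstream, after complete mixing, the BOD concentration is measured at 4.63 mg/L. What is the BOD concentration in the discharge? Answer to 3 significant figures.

135 mg/L

Mass balance: 436.0·2.000 + 8.800·Cₑ = 444.8·4.630
→ Cₑ = (444.8·4.630 − 436.0·2.000) / 8.800 = 134.9 mg/L.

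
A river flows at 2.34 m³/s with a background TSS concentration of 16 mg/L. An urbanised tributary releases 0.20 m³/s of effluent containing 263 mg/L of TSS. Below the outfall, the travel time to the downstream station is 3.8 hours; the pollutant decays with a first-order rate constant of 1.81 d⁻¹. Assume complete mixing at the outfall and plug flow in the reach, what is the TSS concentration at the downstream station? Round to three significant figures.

26.6 mg/L

After mixing, C = (2.340·16.00 + 0.2000·263.0) / 2.540 = 90.04/2.540 = 35.45 mg/L.
After decay, C = 35.45 × e^(−kt) = 35.45 × 0.7508 = 26.62 mg/L.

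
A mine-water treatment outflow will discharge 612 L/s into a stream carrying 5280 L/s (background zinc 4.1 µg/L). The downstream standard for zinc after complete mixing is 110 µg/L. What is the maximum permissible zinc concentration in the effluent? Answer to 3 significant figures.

1020 µg/L

At the limit, (Qr·Cr + Qe·Cₑ)/(Qr + Qe) = 110:
Cₑ = (5892·110 − 5280·4.100) / 612.0 = 1024 µg/L.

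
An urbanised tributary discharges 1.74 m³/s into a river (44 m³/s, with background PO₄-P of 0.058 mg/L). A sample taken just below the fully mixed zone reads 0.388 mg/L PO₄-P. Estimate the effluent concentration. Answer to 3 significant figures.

8.73 mg/L

Mass balance: 44.00·0.05800 + 1.740·Cₑ = 45.74·0.3880
→ Cₑ = (45.74·0.3880 − 44.00·0.05800) / 1.740 = 8.733 mg/L.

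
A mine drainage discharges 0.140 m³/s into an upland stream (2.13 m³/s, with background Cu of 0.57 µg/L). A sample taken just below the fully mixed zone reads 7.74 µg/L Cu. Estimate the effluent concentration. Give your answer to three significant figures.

117 µg/L

Mass balance: 2.130·0.5700 + 0.1400·Cₑ = 2.270·7.740
→ Cₑ = (2.270·7.740 − 2.130·0.5700) / 0.1400 = 116.8 µg/L.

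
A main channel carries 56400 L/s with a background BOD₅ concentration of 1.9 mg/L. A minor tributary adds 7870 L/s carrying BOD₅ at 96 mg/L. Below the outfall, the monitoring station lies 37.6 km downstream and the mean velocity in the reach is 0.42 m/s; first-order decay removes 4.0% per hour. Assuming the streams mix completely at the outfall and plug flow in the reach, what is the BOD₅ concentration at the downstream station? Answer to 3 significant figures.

4.86 mg/L

Flow-weighted average: C = (56400·1.900 + 7870·96.00) / 64270 = 862700/64270 = 13.42 mg/L.
Travel time t = 37.6·1000 / 0.42 = 89520 s = 24.87 h.
4.0%/h lost → k = −ln(1 − 0.04) = 0.04082 h⁻¹.
Decay over the reach: 13.42·exp(−kt) = 13.42·0.3623 = 4.864 mg/L.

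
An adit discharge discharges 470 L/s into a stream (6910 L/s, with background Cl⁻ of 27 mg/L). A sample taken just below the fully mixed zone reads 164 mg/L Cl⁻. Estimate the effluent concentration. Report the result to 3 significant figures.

Mass balance: 6910·27.00 + 470.0·Cₑ = 7380·164.0
→ Cₑ = (7380·164.0 − 6910·27.00) / 470.0 = 2178 mg/L.

2180 mg/L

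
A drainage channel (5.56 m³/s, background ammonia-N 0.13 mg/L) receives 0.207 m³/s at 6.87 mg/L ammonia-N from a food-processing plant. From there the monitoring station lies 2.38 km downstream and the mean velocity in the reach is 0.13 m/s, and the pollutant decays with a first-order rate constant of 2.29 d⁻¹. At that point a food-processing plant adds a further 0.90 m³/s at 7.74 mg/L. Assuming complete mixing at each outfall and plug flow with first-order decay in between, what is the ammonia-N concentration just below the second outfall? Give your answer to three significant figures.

Flow-weighted average: C = (5.560·0.1300 + 0.2070·6.870) / 5.767 = 2.145/5.767 = 0.3719 mg/L; combined flow 5.767 m³/s.
Travel time t = 2.38·1000 / 0.13 = 18310 s = 5.085 h.
After decay, C = 0.3719 × e^(−kt) = 0.3719 × 0.6156 = 0.2289 mg/L.
Second outfall: C = (5.767·0.2289 + 0.9000·7.740)/6.667 = 1.243 mg/L.

1.24 mg/L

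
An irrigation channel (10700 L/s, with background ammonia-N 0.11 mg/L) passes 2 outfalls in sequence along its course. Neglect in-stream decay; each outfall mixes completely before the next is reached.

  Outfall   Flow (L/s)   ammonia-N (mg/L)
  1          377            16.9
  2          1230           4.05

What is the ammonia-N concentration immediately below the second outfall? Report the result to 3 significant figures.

1.02 mg/L

After outfall 1: Q = 10700 + 377.0 = 11080 L/s; C = (10700·0.1100 + 377.0·16.90)/11080 = 0.6814 mg/L.
After outfall 2: Q = 11080 + 1230 = 12310 L/s; C = (11080·0.6814 + 1230·4.050)/12310 = 1.018 mg/L.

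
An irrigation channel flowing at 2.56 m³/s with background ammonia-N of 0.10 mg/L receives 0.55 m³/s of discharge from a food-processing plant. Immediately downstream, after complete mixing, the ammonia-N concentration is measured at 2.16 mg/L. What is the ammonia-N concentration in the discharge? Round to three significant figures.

11.7 mg/L

Mass balance: 2.560·0.1000 + 0.5500·Cₑ = 3.110·2.160
→ Cₑ = (3.110·2.160 − 2.560·0.1000) / 0.5500 = 11.75 mg/L.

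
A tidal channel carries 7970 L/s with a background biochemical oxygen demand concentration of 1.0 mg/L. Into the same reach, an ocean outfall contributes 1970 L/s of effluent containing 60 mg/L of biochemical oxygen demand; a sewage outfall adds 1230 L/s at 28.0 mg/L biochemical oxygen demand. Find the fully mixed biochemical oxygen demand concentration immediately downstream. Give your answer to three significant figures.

14.4 mg/L

Mass balance: C = (7970·1.000 + 1970·60.00 + 1230·28.00) / 11170 = 160600/11170 = 14.38 mg/L.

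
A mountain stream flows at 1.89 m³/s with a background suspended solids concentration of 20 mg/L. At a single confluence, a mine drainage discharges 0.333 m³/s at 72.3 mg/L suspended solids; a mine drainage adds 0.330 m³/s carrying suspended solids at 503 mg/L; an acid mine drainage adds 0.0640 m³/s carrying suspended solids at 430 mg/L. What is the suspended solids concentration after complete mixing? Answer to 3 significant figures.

97.6 mg/L

Flow-weighted average: C = (1.890·20.00 + 0.3330·72.30 + 0.3300·503.0 + 0.06400·430.0) / 2.617 = 255.4/2.617 = 97.59 mg/L.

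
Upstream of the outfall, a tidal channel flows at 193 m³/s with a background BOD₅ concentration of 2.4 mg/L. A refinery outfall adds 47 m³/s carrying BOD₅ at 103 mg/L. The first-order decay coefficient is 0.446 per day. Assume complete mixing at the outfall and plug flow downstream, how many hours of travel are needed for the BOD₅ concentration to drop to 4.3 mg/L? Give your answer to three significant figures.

88.1 h

Flow-weighted average: C = (193.0·2.400 + 47.00·103.0) / 240.0 = 5304/240.0 = 22.10 mg/L.
22.10·exp(−k·t) = 4.3 → t = ln(22.10/4.3)/k = 317100 s = 88.09 h.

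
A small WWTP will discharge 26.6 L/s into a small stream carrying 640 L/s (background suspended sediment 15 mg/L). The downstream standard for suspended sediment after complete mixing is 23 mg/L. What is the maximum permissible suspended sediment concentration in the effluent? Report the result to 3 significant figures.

At the limit, (Qr·Cr + Qe·Cₑ)/(Qr + Qe) = 23:
Cₑ = (666.6·23 − 640.0·15.00) / 26.60 = 215.5 mg/L.

215 mg/L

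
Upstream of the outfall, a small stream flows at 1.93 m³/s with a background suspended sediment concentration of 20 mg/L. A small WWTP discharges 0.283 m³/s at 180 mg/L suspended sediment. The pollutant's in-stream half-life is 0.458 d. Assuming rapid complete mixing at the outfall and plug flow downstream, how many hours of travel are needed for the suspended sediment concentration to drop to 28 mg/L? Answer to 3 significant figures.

5.84 h

Flow-weighted average: C = (1.930·20.00 + 0.2830·180.0) / 2.213 = 89.54/2.213 = 40.46 mg/L.
Half-life 0.458 d → k = ln 2 / 0.458 = 1.513 d⁻¹.
40.46·exp(−k·t) = 28 → t = ln(40.46/28)/k = 21020 s = 5.838 h.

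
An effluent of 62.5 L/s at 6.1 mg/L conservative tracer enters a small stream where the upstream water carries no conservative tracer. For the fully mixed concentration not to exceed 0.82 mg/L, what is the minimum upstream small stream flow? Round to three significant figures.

Set C_mix = 0.82: (Q·0 + 62.50·6.100) / (Q + 62.50) = 0.82
→ Q = 62.50·(6.100 − 0.82)/(0.82 − 0) = 402.4 L/s.

402 L/s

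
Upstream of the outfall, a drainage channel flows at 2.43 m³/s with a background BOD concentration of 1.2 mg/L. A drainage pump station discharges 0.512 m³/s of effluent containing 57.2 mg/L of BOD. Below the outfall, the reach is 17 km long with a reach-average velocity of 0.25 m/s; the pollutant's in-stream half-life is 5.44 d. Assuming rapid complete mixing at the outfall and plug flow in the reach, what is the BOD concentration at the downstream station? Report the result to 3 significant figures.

Conservation of mass: C = (2.430·1.200 + 0.5120·57.20) / 2.942 = 32.20/2.942 = 10.95 mg/L.
Travel time t = 17·1000 / 0.25 = 68000 s = 18.89 h.
Half-life 5.44 d → k = ln 2 / 5.44 = 0.1274 d⁻¹.
After decay, C = 10.95 × e^(−kt) = 10.95 × 0.9046 = 9.901 mg/L.

9.90 mg/L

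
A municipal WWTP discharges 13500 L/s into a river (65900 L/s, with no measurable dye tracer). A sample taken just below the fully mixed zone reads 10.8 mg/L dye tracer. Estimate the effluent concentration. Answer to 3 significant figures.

63.5 mg/L

Mass balance: 65900·0 + 13500·Cₑ = 79400·10.80
→ Cₑ = (79400·10.80 − 65900·0) / 13500 = 63.52 mg/L.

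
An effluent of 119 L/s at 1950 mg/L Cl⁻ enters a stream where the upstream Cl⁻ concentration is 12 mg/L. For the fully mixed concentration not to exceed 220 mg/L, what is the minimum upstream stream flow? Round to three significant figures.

990 L/s

Set C_mix = 220: (Q·12.00 + 119.0·1950) / (Q + 119.0) = 220
→ Q = 119.0·(1950 − 220)/(220 − 12.00) = 989.8 L/s.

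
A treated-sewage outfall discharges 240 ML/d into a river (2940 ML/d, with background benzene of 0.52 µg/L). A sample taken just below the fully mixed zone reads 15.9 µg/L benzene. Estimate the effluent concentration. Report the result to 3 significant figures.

204 µg/L

Mass balance: 2940·0.5200 + 240.0·Cₑ = 3180·15.90
→ Cₑ = (3180·15.90 − 2940·0.5200) / 240.0 = 204.3 µg/L.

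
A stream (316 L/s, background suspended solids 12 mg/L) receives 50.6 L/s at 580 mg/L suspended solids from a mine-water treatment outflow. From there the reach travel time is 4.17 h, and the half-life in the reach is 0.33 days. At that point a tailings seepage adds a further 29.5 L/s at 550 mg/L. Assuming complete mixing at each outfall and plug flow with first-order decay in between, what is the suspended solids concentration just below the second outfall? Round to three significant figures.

99.0 mg/L

Mass balance: C = (316.0·12.00 + 50.60·580.0) / 366.6 = 33140/366.6 = 90.40 mg/L; combined flow 366.6 L/s.
Half-life 0.33 d → k = ln 2 / 0.33 = 2.100 d⁻¹.
After decay, C = 90.40 × e^(−kt) = 90.40 × 0.6942 = 62.76 mg/L.
At the second outfall, C = (366.6·62.76 + 29.50·550.0) / (366.6 + 29.50) = 99.05 mg/L.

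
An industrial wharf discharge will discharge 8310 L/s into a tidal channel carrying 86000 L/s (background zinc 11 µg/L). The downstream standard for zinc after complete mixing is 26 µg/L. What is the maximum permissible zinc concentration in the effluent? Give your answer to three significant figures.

181 µg/L

At the limit, (Qr·Cr + Qe·Cₑ)/(Qr + Qe) = 26:
Cₑ = (94310·26 − 86000·11.00) / 8310 = 181.2 µg/L.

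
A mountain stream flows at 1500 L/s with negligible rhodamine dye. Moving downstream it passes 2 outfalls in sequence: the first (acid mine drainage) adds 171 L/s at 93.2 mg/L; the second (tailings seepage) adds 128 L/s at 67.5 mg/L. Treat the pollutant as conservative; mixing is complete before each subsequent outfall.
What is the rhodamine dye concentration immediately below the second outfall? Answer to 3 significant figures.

Below outfall 1: Q → 1671 L/s, C = (1500·0 + 171.0·93.20)/1671 = 9.538 mg/L.
Below outfall 2: Q → 1799 L/s, C = (1671·9.538 + 128.0·67.50)/1799 = 13.66 mg/L.

13.7 mg/L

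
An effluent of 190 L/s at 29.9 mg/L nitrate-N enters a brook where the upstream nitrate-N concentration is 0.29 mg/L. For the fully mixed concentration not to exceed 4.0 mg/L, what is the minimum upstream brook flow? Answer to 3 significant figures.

1330 L/s

Set C_mix = 4.0: (Q·0.2900 + 190.0·29.90) / (Q + 190.0) = 4.0
→ Q = 190.0·(29.90 − 4.0)/(4.0 − 0.2900) = 1326 L/s.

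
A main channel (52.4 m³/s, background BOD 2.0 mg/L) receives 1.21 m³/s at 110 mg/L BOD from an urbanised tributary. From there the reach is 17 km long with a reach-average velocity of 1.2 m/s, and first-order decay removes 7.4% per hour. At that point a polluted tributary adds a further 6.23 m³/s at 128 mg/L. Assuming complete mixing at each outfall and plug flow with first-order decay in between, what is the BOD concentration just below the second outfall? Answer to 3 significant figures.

16.3 mg/L

After mixing, C = (52.40·2.000 + 1.210·110.0) / 53.61 = 237.9/53.61 = 4.438 mg/L; combined flow 53.61 m³/s.
Travel time t = 17·1000 / 1.2 = 14170 s = 3.935 h.
7.4%/h lost → k = −ln(1 − 0.074) = 0.07688 h⁻¹.
Applying C = C₀e^(−kt): 4.438 × 0.7389 = 3.279 mg/L.
At the second outfall, C = (53.61·3.279 + 6.230·128.0) / (53.61 + 6.230) = 16.26 mg/L.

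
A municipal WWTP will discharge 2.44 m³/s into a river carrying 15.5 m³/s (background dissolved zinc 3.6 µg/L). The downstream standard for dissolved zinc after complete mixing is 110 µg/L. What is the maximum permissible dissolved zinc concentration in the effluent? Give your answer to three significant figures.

At the limit, (Qr·Cr + Qe·Cₑ)/(Qr + Qe) = 110:
Cₑ = (17.94·110 − 15.50·3.600) / 2.440 = 785.9 µg/L.

786 µg/L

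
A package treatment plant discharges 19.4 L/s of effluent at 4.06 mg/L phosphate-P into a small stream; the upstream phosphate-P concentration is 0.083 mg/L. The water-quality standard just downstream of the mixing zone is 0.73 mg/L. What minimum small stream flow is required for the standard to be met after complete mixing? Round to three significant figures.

99.8 L/s

Set C_mix = 0.73: (Q·0.08300 + 19.40·4.060) / (Q + 19.40) = 0.73
→ Q = 19.40·(4.060 − 0.73)/(0.73 − 0.08300) = 99.85 L/s.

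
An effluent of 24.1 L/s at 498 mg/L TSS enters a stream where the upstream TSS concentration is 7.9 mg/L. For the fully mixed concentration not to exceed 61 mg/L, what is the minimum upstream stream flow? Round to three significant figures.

198 L/s

Set C_mix = 61: (Q·7.900 + 24.10·498.0) / (Q + 24.10) = 61
→ Q = 24.10·(498.0 − 61)/(61 − 7.900) = 198.3 L/s.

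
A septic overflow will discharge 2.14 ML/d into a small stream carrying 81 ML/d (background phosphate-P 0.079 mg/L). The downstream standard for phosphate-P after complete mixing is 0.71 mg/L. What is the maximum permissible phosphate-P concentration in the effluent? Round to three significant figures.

24.6 mg/L

At the limit, (Qr·Cr + Qe·Cₑ)/(Qr + Qe) = 0.71:
Cₑ = (83.14·0.71 − 81.00·0.07900) / 2.140 = 24.59 mg/L.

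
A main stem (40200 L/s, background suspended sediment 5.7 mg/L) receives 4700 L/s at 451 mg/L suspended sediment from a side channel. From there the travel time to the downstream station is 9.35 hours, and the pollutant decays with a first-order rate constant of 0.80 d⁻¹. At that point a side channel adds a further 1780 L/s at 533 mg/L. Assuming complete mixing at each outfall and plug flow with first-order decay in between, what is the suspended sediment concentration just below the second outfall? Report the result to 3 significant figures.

57.2 mg/L

Conservation of mass: C = (40200·5.700 + 4700·451.0) / 44900 = 2349000/44900 = 52.31 mg/L; combined flow 44900 L/s.
Decay over the reach: 52.31·exp(−kt) = 52.31·0.7322 = 38.30 mg/L.
Second outfall: C = (44900·38.30 + 1780·533.0)/46680 = 57.17 mg/L.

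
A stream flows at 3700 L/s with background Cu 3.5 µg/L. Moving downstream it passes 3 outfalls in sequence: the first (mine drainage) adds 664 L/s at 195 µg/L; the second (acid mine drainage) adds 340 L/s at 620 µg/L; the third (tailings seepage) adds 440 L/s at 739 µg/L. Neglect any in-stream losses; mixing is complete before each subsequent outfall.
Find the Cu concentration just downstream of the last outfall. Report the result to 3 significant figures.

Outfall 1: combined Q = 4364 L/s; C = (3700·3.500 + 664.0·195.0)/4364 = 32.64 µg/L.
Outfall 2: combined Q = 4704 L/s; C = (4364·32.64 + 340.0·620.0)/4704 = 75.09 µg/L.
Outfall 3: combined Q = 5144 L/s; C = (4704·75.09 + 440.0·739.0)/5144 = 131.9 µg/L.

132 µg/L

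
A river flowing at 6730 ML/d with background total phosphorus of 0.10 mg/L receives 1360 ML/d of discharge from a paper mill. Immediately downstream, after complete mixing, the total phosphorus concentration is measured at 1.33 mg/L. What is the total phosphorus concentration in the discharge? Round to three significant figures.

Mass balance: 6730·0.1000 + 1360·Cₑ = 8090·1.330
→ Cₑ = (8090·1.330 − 6730·0.1000) / 1360 = 7.417 mg/L.

7.42 mg/L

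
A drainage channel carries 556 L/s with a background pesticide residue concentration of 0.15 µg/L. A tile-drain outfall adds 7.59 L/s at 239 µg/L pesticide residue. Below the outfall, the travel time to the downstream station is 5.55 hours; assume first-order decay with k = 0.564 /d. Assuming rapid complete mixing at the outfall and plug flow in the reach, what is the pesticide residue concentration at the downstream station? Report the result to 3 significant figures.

2.95 µg/L

After mixing, C = (556.0·0.1500 + 7.590·239.0) / 563.6 = 1897/563.6 = 3.367 µg/L.
After decay, C = 3.367 × e^(−kt) = 3.367 × 0.8777 = 2.955 µg/L.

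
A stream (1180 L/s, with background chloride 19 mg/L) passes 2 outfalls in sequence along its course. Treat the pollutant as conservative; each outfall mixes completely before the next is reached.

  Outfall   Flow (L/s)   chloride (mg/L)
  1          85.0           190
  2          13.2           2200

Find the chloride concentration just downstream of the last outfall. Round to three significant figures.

Below outfall 1: Q → 1265 L/s, C = (1180·19.00 + 85.00·190.0)/1265 = 30.49 mg/L.
Below outfall 2: Q → 1278 L/s, C = (1265·30.49 + 13.20·2200)/1278 = 52.89 mg/L.

52.9 mg/L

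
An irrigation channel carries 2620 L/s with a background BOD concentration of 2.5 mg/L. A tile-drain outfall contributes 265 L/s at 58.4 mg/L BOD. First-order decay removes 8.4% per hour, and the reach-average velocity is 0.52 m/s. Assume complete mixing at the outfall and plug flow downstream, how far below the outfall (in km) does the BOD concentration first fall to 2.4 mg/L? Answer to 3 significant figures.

24.7 km

Conservation of mass: C = (2620·2.500 + 265.0·58.40) / 2885 = 22030/2885 = 7.635 mg/L.
8.4%/h lost → k = −ln(1 − 0.084) = 0.08774 h⁻¹.
Set 7.635·exp(−k·t) = 2.4 → t = ln(7.635/2.4)/k = 47480 s = 13.19 h.
Distance = v·t = 0.52·47480 = 24690 m = 24.69 km.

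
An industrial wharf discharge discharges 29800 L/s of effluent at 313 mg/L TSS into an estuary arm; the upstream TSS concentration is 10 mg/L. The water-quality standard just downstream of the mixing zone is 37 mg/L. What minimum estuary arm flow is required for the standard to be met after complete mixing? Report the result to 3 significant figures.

305000 L/s

Set C_mix = 37: (Q·10.00 + 29800·313.0) / (Q + 29800) = 37
→ Q = 29800·(313.0 − 37)/(37 − 10.00) = 304600 L/s.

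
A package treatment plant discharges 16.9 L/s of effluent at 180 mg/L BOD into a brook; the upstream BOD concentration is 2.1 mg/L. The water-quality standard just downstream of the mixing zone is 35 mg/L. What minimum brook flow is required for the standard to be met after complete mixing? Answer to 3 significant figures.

74.5 L/s

Set C_mix = 35: (Q·2.100 + 16.90·180.0) / (Q + 16.90) = 35
→ Q = 16.90·(180.0 − 35)/(35 − 2.100) = 74.48 L/s.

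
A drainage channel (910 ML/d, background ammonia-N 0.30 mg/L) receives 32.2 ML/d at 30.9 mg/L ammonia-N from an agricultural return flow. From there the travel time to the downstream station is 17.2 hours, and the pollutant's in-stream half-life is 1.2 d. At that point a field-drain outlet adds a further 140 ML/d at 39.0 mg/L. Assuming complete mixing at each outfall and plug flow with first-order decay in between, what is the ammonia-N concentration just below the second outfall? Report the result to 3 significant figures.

5.82 mg/L

Mixed concentration C = ΣQC/ΣQ = (910.0·0.3000 + 32.20·30.90) / 942.2 = 1268/942.2 = 1.346 mg/L; combined flow 942.2 ML/d.
Half-life 1.2 d → k = ln 2 / 1.2 = 0.5776 d⁻¹.
First-order decay: C = 1.346·exp(−k·t) = 1.346·0.6610 = 0.8896 mg/L.
Second outfall: C = (942.2·0.8896 + 140.0·39.00)/1082 = 5.820 mg/L.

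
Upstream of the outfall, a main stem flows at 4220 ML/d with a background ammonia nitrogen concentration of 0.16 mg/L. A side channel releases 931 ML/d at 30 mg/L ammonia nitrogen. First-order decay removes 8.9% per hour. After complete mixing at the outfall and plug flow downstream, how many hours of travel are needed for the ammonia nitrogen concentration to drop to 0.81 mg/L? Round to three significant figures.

After mixing, C = (4220·0.1600 + 931.0·30.00) / 5151 = 28610/5151 = 5.553 mg/L.
8.9%/h lost → k = −ln(1 − 0.089) = 0.09321 h⁻¹.
5.553·exp(−k·t) = 0.81 → t = ln(5.553/0.81)/k = 74350 s = 20.65 h.

20.7 h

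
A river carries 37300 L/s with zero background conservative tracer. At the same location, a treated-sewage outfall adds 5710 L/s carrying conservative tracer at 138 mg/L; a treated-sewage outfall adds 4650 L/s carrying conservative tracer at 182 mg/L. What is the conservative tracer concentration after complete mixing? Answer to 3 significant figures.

Conservation of mass: C = (37300·0 + 5710·138.0 + 4650·182.0) / 47660 = 1634000/47660 = 34.29 mg/L.

34.3 mg/L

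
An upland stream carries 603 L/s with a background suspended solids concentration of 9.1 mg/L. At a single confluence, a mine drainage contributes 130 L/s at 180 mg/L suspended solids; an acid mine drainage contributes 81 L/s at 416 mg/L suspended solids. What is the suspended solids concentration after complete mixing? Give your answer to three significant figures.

76.9 mg/L

After mixing, C = (603.0·9.100 + 130.0·180.0 + 81.00·416.0) / 814.0 = 62580/814.0 = 76.88 mg/L.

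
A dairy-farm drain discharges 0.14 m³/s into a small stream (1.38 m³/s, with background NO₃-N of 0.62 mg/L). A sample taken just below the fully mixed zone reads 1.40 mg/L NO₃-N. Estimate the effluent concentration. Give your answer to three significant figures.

9.09 mg/L

Mass balance: 1.380·0.6200 + 0.1400·Cₑ = 1.520·1.400
→ Cₑ = (1.520·1.400 − 1.380·0.6200) / 0.1400 = 9.089 mg/L.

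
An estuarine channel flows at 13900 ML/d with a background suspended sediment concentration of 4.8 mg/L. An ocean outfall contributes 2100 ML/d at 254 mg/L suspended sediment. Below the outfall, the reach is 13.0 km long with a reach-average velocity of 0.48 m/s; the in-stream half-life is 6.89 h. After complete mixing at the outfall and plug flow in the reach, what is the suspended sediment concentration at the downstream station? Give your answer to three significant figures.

Conservation of mass: C = (13900·4.800 + 2100·254.0) / 16000 = 600100/16000 = 37.51 mg/L.
Travel time t = 13.0·1000 / 0.48 = 27080 s = 7.523 h.
Half-life 6.89 h → k = ln 2 / 6.89 = 0.1006 h⁻¹ = 2.414 d⁻¹.
After decay, C = 37.51 × e^(−kt) = 37.51 × 0.4691 = 17.60 mg/L.

17.6 mg/L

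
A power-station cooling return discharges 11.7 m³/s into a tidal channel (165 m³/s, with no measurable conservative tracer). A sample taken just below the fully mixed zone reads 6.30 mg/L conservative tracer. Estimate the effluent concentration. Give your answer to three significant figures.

Mass balance: 165.0·0 + 11.70·Cₑ = 176.7·6.300
→ Cₑ = (176.7·6.300 − 165.0·0) / 11.70 = 95.15 mg/L.

95.1 mg/L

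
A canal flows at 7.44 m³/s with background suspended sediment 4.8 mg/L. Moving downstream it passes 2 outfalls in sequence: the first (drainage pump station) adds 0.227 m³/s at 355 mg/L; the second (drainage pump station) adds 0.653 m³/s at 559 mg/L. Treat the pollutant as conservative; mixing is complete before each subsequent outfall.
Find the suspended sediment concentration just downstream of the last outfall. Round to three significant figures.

57.9 mg/L

After outfall 1: Q = 7.440 + 0.2270 = 7.667 m³/s; C = (7.440·4.800 + 0.2270·355.0)/7.667 = 15.17 mg/L.
After outfall 2: Q = 7.667 + 0.6530 = 8.320 m³/s; C = (7.667·15.17 + 0.6530·559.0)/8.320 = 57.85 mg/L.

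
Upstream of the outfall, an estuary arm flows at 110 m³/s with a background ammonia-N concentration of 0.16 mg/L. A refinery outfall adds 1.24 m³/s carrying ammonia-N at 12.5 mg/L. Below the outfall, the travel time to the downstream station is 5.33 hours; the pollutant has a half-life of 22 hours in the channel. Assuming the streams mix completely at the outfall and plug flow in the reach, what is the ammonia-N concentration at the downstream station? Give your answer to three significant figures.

0.252 mg/L

Mixed concentration C = ΣQC/ΣQ = (110.0·0.1600 + 1.240·12.50) / 111.2 = 33.10/111.2 = 0.2976 mg/L.
Half-life 22 h → k = ln 2 / 22 = 0.03151 h⁻¹ = 0.7562 d⁻¹.
Applying C = C₀e^(−kt): 0.2976 × 0.8454 = 0.2516 mg/L.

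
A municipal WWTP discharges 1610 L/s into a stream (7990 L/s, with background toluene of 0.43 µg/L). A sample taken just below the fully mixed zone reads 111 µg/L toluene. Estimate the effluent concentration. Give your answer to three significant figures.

Mass balance: 7990·0.4300 + 1610·Cₑ = 9600·111.0
→ Cₑ = (9600·111.0 − 7990·0.4300) / 1610 = 659.7 µg/L.

660 µg/L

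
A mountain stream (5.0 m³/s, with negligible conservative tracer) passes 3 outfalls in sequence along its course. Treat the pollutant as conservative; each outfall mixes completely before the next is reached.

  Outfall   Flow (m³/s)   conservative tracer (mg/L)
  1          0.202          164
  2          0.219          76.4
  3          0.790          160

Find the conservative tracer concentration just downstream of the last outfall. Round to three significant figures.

28.4 mg/L

Outfall 1: combined Q = 5.202 m³/s; C = (5.000·0 + 0.2020·164.0)/5.202 = 6.368 mg/L.
Outfall 2: combined Q = 5.421 m³/s; C = (5.202·6.368 + 0.2190·76.40)/5.421 = 9.197 mg/L.
Outfall 3: combined Q = 6.211 m³/s; C = (5.421·9.197 + 0.7900·160.0)/6.211 = 28.38 mg/L.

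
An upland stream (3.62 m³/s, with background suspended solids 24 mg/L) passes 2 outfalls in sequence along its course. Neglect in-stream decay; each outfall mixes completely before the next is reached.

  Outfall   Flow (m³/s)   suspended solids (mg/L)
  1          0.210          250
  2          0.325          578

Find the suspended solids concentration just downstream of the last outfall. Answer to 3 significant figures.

78.8 mg/L

After outfall 1: Q = 3.620 + 0.2100 = 3.830 m³/s; C = (3.620·24.00 + 0.2100·250.0)/3.830 = 36.39 mg/L.
After outfall 2: Q = 3.830 + 0.3250 = 4.155 m³/s; C = (3.830·36.39 + 0.3250·578.0)/4.155 = 78.76 mg/L.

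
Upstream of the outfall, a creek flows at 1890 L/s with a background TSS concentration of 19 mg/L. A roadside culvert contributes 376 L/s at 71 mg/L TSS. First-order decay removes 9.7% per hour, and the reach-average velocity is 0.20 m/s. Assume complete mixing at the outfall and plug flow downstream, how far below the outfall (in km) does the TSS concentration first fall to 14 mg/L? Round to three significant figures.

Conservation of mass: C = (1890·19.00 + 376.0·71.00) / 2266 = 62610/2266 = 27.63 mg/L.
9.7%/h lost → k = −ln(1 − 0.097) = 0.1020 h⁻¹.
Set 27.63·exp(−k·t) = 14 → t = ln(27.63/14)/k = 23980 s = 6.662 h.
Distance = v·t = 0.20·23980 = 4797 m = 4.797 km.

4.80 km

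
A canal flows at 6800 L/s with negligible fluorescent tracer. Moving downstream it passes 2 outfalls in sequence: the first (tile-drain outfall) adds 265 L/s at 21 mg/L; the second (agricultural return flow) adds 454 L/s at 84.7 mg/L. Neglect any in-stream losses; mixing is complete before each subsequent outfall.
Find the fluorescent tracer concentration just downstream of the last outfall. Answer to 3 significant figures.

Below outfall 1: Q → 7065 L/s, C = (6800·0 + 265.0·21.00)/7065 = 0.7877 mg/L.
Below outfall 2: Q → 7519 L/s, C = (7065·0.7877 + 454.0·84.70)/7519 = 5.854 mg/L.

5.85 mg/L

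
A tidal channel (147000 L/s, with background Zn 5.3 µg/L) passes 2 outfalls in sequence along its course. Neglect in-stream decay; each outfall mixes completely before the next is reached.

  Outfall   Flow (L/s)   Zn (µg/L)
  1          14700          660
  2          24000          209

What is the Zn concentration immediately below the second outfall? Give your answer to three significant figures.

83.5 µg/L

Below outfall 1: Q → 161700 L/s, C = (147000·5.300 + 14700·660.0)/161700 = 64.82 µg/L.
Below outfall 2: Q → 185700 L/s, C = (161700·64.82 + 24000·209.0)/185700 = 83.45 µg/L.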